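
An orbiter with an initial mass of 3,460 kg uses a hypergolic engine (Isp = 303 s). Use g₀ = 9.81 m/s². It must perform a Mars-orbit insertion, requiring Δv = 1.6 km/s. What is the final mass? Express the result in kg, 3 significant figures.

final mass ≈ 2020 kg

v_e = Isp · g₀ = 303 × 9.81 = 2972.4 m/s.
By the Tsiolkovsky rocket equation, m₀/m_f = exp(Δv / v_e) = exp(1600 / 2972.4) = exp(0.5383) = 1.7131.
m_f = m₀ / 1.7131 = 3,460 / 1.7131 = 2,019.73 kg.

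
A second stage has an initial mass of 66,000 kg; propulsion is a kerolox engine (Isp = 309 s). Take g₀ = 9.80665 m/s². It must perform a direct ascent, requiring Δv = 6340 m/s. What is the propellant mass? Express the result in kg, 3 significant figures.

v_e = Isp · g₀ = 309 × 9.80665 = 3030.3 m/s.
m₀/m_f = exp(Δv / v_e) = exp(6340 / 3030.3) = exp(2.0922) = 8.1030.
m_f = 66,000 / 8.1030 = 8,145.13 kg, so propellant = m₀ − m_f = 66,000 − 8,145.13 = 57,854.87 kg.

propellant mass ≈ 57900 kg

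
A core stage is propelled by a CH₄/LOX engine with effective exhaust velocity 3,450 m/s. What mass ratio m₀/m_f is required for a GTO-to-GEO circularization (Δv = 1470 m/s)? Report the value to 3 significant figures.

mass ratio ≈ 1.53

Rocket equation: m₀/m_f = exp(Δv / v_e) = exp(1470 / 3450.0) = exp(0.4261) = 1.5313.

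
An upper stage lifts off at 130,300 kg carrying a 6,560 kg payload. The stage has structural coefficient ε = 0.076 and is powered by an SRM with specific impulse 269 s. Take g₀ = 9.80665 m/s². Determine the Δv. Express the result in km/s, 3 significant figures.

Stage wet mass = m₀ − payload = 130,300 − 6,560 = 123,740 kg.
Stage dry mass = ε × stage wet mass = 0.076 × 123,740 = 9,404.24 kg.
Burnout mass m_f = stage dry + payload = 9,404.24 + 6,560 = 15,964.24 kg.
v_e = Isp · g₀ = 269 × 9.80665 = 2638.0 m/s.
By the Tsiolkovsky rocket equation, Δv = v_e · ln(130,300/15,964.24) = 2638.0 × ln(8.162) = 2638.0 × 2.0995 ≈ 5538 m/s.

Δv ≈ 5.54 km/s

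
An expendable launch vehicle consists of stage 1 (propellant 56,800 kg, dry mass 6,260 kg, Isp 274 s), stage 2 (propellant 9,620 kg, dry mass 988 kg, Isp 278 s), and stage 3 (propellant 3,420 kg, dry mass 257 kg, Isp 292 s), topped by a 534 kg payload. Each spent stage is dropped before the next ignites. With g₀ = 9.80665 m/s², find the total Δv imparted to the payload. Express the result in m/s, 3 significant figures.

Ignition mass of stage 1 = 56,800+6,260 + 9,620+988 + 3,420+257 + 534 = 77,879 kg.
Stage 1: m₀ = 77,879 kg, m_f = 77,879 − 56,800 = 21,079 kg; Δv = 274×9.80665×ln(3.695) = 2687.0×1.3069 ≈ 3512 m/s.
Stage 2: m₀ = 14,819 kg, m_f = 14,819 − 9,620 = 5,199 kg; Δv = 278×9.80665×ln(2.85) = 2726.2×1.0474 ≈ 2856 m/s.
Stage 3: m₀ = 4,211 kg, m_f = 4,211 − 3,420 = 791 kg; Δv = 292×9.80665×ln(5.324) = 2863.5×1.6722 ≈ 4788 m/s.
Total Δv = 3512 + 2856 + 4788 = 11156 m/s.

Δv ≈ 11200 m/s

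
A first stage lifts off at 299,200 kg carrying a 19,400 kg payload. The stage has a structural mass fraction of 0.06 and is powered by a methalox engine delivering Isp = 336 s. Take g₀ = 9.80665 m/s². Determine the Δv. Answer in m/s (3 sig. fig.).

Stage wet mass = m₀ − payload = 299,200 − 19,400 = 279,800 kg.
Stage dry mass = ε × stage wet mass = 0.06 × 279,800 = 16,788 kg.
Burnout mass m_f = stage dry + payload = 16,788 + 19,400 = 36,188 kg.
v_e = Isp · g₀ = 336 × 9.80665 = 3295.0 m/s.
Δv = v_e · ln(299,200/36,188) = 3295.0 × ln(8.268) = 3295.0 × 2.1124 ≈ 6960 m/s.

Δv ≈ 6960 m/s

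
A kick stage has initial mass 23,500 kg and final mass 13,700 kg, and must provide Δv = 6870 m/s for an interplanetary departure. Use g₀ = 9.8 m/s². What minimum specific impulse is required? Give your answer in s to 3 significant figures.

Isp ≈ 1300 s

ln(m₀/m_f) = ln(23500/13700) = ln(1.715) = 0.5396.
From the ideal rocket equation, v_e = Δv / ln(m₀/m_f) = 6870 / 0.5396 = 12731.5 m/s.
Isp = v_e / g₀ = 12731.5 / 9.8 = 1299.1 s.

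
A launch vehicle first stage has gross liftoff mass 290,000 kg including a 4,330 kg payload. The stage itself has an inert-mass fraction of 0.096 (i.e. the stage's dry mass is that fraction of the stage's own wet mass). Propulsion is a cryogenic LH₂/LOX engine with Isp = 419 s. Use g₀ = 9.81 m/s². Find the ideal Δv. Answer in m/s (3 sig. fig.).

Stage wet mass = m₀ − payload = 290,000 − 4,330 = 285,670 kg.
Stage dry mass = ε × stage wet mass = 0.096 × 285,670 = 27,424.3 kg.
Burnout mass m_f = stage dry + payload = 27,424.3 + 4,330 = 31,754.3 kg.
v_e = Isp · g₀ = 419 × 9.81 = 4110.4 m/s.
Using Δv = v_e ln(m₀/m_f): Δv = v_e · ln(290,000/31,754.3) = 4110.4 × ln(9.133) = 4110.4 × 2.2119 ≈ 9092 m/s.

Δv ≈ 9090 m/s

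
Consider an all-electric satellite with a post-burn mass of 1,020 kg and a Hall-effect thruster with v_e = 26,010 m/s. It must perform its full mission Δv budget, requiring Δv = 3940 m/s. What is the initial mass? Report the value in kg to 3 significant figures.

By the Tsiolkovsky rocket equation, m₀/m_f = exp(Δv / v_e) = exp(3940 / 26010.0) = exp(0.1515) = 1.1636.
m₀ = m_f × 1.1636 = 1,020 × 1.1636 = 1,186.87 kg.

initial mass ≈ 1190 kg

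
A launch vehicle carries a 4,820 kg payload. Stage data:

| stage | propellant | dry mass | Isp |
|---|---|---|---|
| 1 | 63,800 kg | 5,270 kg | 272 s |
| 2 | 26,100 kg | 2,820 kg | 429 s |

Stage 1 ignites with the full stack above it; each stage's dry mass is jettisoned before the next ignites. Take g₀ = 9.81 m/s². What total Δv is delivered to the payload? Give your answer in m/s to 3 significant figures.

Ignition mass of stage 1 = 63,800+5,270 + 26,100+2,820 + 4,820 = 102,810 kg.
Stage 1: m₀ = 102,810 kg, m_f = 102,810 − 63,800 = 39,010 kg; Δv = 272×9.81×ln(2.635) = 2668.3×0.9691 ≈ 2586 m/s.
Stage 2: m₀ = 33,740 kg, m_f = 33,740 − 26,100 = 7,640 kg; Δv = 429×9.81×ln(4.416) = 4208.5×1.4853 ≈ 6251 m/s.
Total Δv = 2586 + 6251 = 8837 m/s.

Δv ≈ 8840 m/s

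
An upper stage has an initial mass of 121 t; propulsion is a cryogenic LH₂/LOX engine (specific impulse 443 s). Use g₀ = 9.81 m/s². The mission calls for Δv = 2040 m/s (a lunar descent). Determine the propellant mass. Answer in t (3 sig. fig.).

v_e = Isp · g₀ = 443 × 9.81 = 4345.8 m/s.
m₀/m_f = exp(Δv / v_e) = exp(2040 / 4345.8) = exp(0.4694) = 1.5991.
m_f = 121 / 1.5991 = 75.6676 t, so propellant = m₀ − m_f = 121 − 75.6676 = 45.3324 t.

propellant mass ≈ 45.3 t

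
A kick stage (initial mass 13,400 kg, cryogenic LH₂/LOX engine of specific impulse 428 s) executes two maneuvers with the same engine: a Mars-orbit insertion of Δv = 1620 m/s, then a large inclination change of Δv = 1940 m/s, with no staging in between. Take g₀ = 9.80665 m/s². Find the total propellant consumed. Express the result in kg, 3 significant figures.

v_e = Isp · g₀ = 428 × 9.80665 = 4197.2 m/s.
After the first burn: m = 13400 × exp(−1620/4197.2) = 13400 × 0.67979 = 9,109.19 kg.
After the second burn: m = 9,109.19 × exp(−1940/4197.2) = 9,109.19 × 0.62989 = 5,737.79 kg.
Total propellant = m₀ − m_final = 13400 − 5,737.79 = 7,662.21 kg.

total propellant consumed ≈ 7660 kg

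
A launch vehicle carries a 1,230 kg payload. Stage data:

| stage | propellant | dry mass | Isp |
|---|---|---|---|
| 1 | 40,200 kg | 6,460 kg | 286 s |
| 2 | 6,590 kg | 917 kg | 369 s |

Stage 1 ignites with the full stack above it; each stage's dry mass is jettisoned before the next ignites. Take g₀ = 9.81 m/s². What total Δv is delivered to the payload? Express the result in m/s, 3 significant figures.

Ignition mass of stage 1 = 40,200+6,460 + 6,590+917 + 1,230 = 55,397 kg.
Stage 1: m₀ = 55,397 kg, m_f = 55,397 − 40,200 = 15,197 kg; Δv = 286×9.81×ln(3.645) = 2805.7×1.2934 ≈ 3629 m/s.
Stage 2: m₀ = 8,737 kg, m_f = 8,737 − 6,590 = 2,147 kg; Δv = 369×9.81×ln(4.069) = 3619.9×1.4035 ≈ 5080 m/s.
Total Δv = 3629 + 5080 = 8709 m/s.

Δv ≈ 8710 m/s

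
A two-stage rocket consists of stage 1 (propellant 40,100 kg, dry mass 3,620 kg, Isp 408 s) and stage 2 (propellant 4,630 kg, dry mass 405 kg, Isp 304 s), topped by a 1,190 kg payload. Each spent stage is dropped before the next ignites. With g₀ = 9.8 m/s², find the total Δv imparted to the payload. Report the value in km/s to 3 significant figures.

Ignition mass of stage 1 = 40,100+3,620 + 4,630+405 + 1,190 = 49,945 kg.
Stage 1: m₀ = 49,945 kg, m_f = 49,945 − 40,100 = 9,845 kg; Δv = 408×9.8×ln(5.073) = 3998.4×1.6240 ≈ 6493 m/s.
Stage 2: m₀ = 6,225 kg, m_f = 6,225 − 4,630 = 1,595 kg; Δv = 304×9.8×ln(3.903) = 2979.2×1.3617 ≈ 4057 m/s.
Total Δv = 6493 + 4057 = 10550 m/s.

Δv ≈ 10.6 km/s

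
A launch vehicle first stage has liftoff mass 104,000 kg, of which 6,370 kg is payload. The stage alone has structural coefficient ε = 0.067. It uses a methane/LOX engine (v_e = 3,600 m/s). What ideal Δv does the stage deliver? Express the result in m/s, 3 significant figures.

Stage wet mass = m₀ − payload = 104,000 − 6,370 = 97,630 kg.
Stage dry mass = ε × stage wet mass = 0.067 × 97,630 = 6,541.21 kg.
Burnout mass m_f = stage dry + payload = 6,541.21 + 6,370 = 12,911.21 kg.
From the ideal rocket equation, Δv = v_e · ln(104,000/12,911.21) = 3600.0 × ln(8.055) = 3600.0 × 2.0863 ≈ 7511 m/s.

Δv ≈ 7510 m/s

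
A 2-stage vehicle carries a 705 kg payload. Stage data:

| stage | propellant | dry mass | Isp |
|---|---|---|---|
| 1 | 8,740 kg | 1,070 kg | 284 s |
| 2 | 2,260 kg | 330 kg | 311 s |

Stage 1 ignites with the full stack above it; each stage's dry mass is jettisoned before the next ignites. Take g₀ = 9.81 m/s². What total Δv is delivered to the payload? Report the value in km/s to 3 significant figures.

Ignition mass of stage 1 = 8,740+1,070 + 2,260+330 + 705 = 13,105 kg.
Stage 1: m₀ = 13,105 kg, m_f = 13,105 − 8,740 = 4,365 kg; Δv = 284×9.81×ln(3.002) = 2786.0×1.0994 ≈ 3063 m/s.
Stage 2: m₀ = 3,295 kg, m_f = 3,295 − 2,260 = 1,035 kg; Δv = 311×9.81×ln(3.184) = 3050.9×1.1580 ≈ 3533 m/s.
Total Δv = 3063 + 3533 = 6596 m/s.

Δv ≈ 6.60 km/s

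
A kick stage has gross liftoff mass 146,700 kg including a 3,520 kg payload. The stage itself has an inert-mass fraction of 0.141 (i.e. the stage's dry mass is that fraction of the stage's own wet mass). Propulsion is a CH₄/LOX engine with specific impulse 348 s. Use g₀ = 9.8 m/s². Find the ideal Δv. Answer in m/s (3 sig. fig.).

Stage wet mass = m₀ − payload = 146,700 − 3,520 = 143,180 kg.
Stage dry mass = ε × stage wet mass = 0.141 × 143,180 = 20,188.4 kg.
Burnout mass m_f = stage dry + payload = 20,188.4 + 3,520 = 23,708.4 kg.
v_e = Isp · g₀ = 348 × 9.8 = 3410.4 m/s.
Using Δv = v_e ln(m₀/m_f): Δv = v_e · ln(146,700/23,708.4) = 3410.4 × ln(6.188) = 3410.4 × 1.8226 ≈ 6216 m/s.

Δv ≈ 6220 m/s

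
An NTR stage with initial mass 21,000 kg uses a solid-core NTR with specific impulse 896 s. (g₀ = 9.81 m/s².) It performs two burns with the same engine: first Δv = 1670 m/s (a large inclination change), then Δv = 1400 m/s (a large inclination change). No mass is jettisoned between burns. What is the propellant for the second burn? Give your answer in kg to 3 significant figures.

propellant for the second burn ≈ 2560 kg

v_e = Isp · g₀ = 896 × 9.81 = 8789.8 m/s.
After the first burn: m = 21000 × exp(−1670/8789.8) = 21000 × 0.82696 = 17,366.2 kg.
After the second burn: m = 17,366.2 × exp(−1400/8789.8) = 17,366.2 × 0.85276 = 14,809.2 kg.
Second-burn propellant = 17,366.2 − 14,809.2 = 2,557 kg.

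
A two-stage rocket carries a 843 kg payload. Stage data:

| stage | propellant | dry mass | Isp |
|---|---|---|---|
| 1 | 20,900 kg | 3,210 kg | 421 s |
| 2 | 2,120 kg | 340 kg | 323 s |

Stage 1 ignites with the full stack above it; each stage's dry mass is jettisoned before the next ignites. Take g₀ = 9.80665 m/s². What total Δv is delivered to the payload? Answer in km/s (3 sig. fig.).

Ignition mass of stage 1 = 20,900+3,210 + 2,120+340 + 843 = 27,413 kg.
Stage 1: m₀ = 27,413 kg, m_f = 27,413 − 20,900 = 6,513 kg; Δv = 421×9.80665×ln(4.209) = 4128.6×1.4372 ≈ 5934 m/s.
Stage 2: m₀ = 3,303 kg, m_f = 3,303 − 2,120 = 1,183 kg; Δv = 323×9.80665×ln(2.792) = 3167.5×1.0268 ≈ 3252 m/s.
Total Δv = 5934 + 3252 = 9186 m/s.

Δv ≈ 9.19 km/s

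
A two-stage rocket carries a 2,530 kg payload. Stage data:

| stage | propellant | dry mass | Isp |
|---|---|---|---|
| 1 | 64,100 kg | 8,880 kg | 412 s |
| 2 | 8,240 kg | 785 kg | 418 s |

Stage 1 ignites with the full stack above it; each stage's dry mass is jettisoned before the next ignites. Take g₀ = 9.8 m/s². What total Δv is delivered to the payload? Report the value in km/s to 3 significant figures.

Ignition mass of stage 1 = 64,100+8,880 + 8,240+785 + 2,530 = 84,535 kg.
Stage 1: m₀ = 84,535 kg, m_f = 84,535 − 64,100 = 20,435 kg; Δv = 412×9.8×ln(4.137) = 4037.6×1.4199 ≈ 5733 m/s.
Stage 2: m₀ = 11,555 kg, m_f = 11,555 − 8,240 = 3,315 kg; Δv = 418×9.8×ln(3.486) = 4096.4×1.2487 ≈ 5115 m/s.
Total Δv = 5733 + 5115 = 10848 m/s.

Δv ≈ 10.8 km/s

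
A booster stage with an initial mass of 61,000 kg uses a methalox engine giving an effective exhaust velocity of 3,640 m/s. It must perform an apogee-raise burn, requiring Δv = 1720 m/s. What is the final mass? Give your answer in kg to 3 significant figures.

final mass ≈ 38000 kg

m₀/m_f = exp(Δv / v_e) = exp(1720 / 3640.0) = exp(0.4725) = 1.6040.
m_f = m₀ / 1.6040 = 61,000 / 1.6040 = 38,029.9 kg.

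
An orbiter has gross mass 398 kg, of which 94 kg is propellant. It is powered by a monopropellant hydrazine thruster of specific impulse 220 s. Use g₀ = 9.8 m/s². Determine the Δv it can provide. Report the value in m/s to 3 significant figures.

v_e = Isp · g₀ = 220 × 9.8 = 2156.0 m/s.
m_f = m₀ − m_prop = 398 − 94 = 304 kg.
Δv = v_e · ln(m₀/m_f) = 2156.0 × ln(1.309) = 2156.0 × 0.2694 ≈ 580.9 m/s.

Δv ≈ 581 m/s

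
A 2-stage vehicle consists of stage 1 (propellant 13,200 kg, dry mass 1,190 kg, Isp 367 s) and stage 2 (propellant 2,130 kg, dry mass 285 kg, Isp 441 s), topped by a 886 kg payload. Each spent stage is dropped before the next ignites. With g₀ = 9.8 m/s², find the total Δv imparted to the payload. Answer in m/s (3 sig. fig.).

Ignition mass of stage 1 = 13,200+1,190 + 2,130+285 + 886 = 17,691 kg.
Stage 1: m₀ = 17,691 kg, m_f = 17,691 − 13,200 = 4,491 kg; Δv = 367×9.8×ln(3.939) = 3596.6×1.3710 ≈ 4931 m/s.
Stage 2: m₀ = 3,301 kg, m_f = 3,301 − 2,130 = 1,171 kg; Δv = 441×9.8×ln(2.819) = 4321.8×1.0364 ≈ 4479 m/s.
Total Δv = 4931 + 4479 = 9410 m/s.

Δv ≈ 9410 m/s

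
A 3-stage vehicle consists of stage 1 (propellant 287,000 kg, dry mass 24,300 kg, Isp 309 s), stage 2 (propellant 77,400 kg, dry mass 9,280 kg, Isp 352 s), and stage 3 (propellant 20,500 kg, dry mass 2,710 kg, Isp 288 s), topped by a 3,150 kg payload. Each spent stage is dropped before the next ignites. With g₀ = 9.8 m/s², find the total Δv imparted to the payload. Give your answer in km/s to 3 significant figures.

Δv ≈ 11.6 km/s

Ignition mass of stage 1 = 287,000+24,300 + 77,400+9,280 + 20,500+2,710 + 3,150 = 424,340 kg.
Stage 1: m₀ = 424,340 kg, m_f = 424,340 − 287,000 = 137,340 kg; Δv = 309×9.8×ln(3.09) = 3028.2×1.1281 ≈ 3416 m/s.
Stage 2: m₀ = 113,040 kg, m_f = 113,040 − 77,400 = 35,640 kg; Δv = 352×9.8×ln(3.172) = 3449.6×1.1543 ≈ 3982 m/s.
Stage 3: m₀ = 26,360 kg, m_f = 26,360 − 20,500 = 5,860 kg; Δv = 288×9.8×ln(4.498) = 2822.4×1.5037 ≈ 4244 m/s.
Total Δv = 3416 + 3982 + 4244 = 11642 m/s.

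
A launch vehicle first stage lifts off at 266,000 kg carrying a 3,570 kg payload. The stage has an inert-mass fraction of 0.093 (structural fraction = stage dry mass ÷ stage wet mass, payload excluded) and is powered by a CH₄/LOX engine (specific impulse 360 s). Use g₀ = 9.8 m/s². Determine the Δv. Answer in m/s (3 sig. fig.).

Stage wet mass = m₀ − payload = 266,000 − 3,570 = 262,430 kg.
Stage dry mass = ε × stage wet mass = 0.093 × 262,430 = 24,406 kg.
Burnout mass m_f = stage dry + payload = 24,406 + 3,570 = 27,976 kg.
v_e = Isp · g₀ = 360 × 9.8 = 3528.0 m/s.
Δv = v_e · ln(266,000/27,976) = 3528.0 × ln(9.508) = 3528.0 × 2.2521 ≈ 7946 m/s.

Δv ≈ 7950 m/s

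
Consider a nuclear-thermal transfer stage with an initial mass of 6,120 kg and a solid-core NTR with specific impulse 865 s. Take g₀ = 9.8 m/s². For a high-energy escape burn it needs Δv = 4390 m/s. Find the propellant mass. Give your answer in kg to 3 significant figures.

v_e = Isp · g₀ = 865 × 9.8 = 8477.0 m/s.
Using Δv = v_e ln(m₀/m_f): m₀/m_f = exp(Δv / v_e) = exp(4390 / 8477.0) = exp(0.5179) = 1.6785.
m_f = 6,120 / 1.6785 = 3,646.11 kg, so propellant = m₀ − m_f = 6,120 − 3,646.11 = 2,473.89 kg.

propellant mass ≈ 2470 kg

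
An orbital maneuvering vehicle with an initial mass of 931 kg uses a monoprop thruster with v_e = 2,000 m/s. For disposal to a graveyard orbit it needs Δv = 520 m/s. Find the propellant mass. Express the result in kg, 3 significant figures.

m₀/m_f = exp(Δv / v_e) = exp(520 / 2000.0) = exp(0.2600) = 1.2969.
m_f = 931 / 1.2969 = 717.866 kg, so propellant = m₀ − m_f = 931 − 717.866 = 213.134 kg.

propellant mass ≈ 213 kg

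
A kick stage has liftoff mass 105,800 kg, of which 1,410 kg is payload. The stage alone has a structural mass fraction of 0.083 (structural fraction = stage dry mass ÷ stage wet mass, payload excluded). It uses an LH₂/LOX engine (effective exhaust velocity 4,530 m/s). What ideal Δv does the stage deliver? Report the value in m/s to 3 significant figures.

Δv ≈ 10700 m/s

Stage wet mass = m₀ − payload = 105,800 − 1,410 = 104,390 kg.
Stage dry mass = ε × stage wet mass = 0.083 × 104,390 = 8,664.37 kg.
Burnout mass m_f = stage dry + payload = 8,664.37 + 1,410 = 10,074.37 kg.
Δv = v_e · ln(105,800/10,074.37) = 4530.0 × ln(10.5) = 4530.0 × 2.3516 ≈ 10653 m/s.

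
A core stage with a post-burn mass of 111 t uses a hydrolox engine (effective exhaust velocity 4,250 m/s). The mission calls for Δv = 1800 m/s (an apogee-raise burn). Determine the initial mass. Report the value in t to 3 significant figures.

initial mass ≈ 170 t

m₀/m_f = exp(Δv / v_e) = exp(1800 / 4250.0) = exp(0.4235) = 1.5273.
m₀ = m_f × 1.5273 = 111 × 1.5273 = 169.53 t.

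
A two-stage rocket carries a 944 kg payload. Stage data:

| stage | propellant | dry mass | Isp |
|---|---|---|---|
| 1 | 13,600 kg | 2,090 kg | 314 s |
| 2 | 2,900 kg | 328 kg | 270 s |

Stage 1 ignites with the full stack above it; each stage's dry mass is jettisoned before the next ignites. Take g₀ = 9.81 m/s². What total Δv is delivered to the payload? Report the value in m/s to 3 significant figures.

Ignition mass of stage 1 = 13,600+2,090 + 2,900+328 + 944 = 19,862 kg.
Stage 1: m₀ = 19,862 kg, m_f = 19,862 − 13,600 = 6,262 kg; Δv = 314×9.81×ln(3.172) = 3080.3×1.1543 ≈ 3556 m/s.
Stage 2: m₀ = 4,172 kg, m_f = 4,172 − 2,900 = 1,272 kg; Δv = 270×9.81×ln(3.28) = 2648.7×1.1878 ≈ 3146 m/s.
Total Δv = 3556 + 3146 = 6702 m/s.

Δv ≈ 6700 m/s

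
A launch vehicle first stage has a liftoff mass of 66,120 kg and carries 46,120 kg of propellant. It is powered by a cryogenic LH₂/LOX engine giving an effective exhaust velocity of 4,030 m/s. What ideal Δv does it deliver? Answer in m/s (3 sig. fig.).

Δv ≈ 4820 m/s

m_f = m₀ − m_prop = 66,120 − 46,120 = 20,000 kg.
Δv = v_e · ln(m₀/m_f) = 4030.0 × ln(3.306) = 4030.0 × 1.1957 ≈ 4818.8 m/s.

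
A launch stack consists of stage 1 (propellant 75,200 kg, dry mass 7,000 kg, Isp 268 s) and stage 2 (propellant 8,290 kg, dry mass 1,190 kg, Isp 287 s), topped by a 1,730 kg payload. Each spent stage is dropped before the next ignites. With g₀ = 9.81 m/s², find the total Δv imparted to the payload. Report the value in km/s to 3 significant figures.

Δv ≈ 8.09 km/s

Ignition mass of stage 1 = 75,200+7,000 + 8,290+1,190 + 1,730 = 93,410 kg.
Stage 1: m₀ = 93,410 kg, m_f = 93,410 − 75,200 = 18,210 kg; Δv = 268×9.81×ln(5.13) = 2629.1×1.6350 ≈ 4299 m/s.
Stage 2: m₀ = 11,210 kg, m_f = 11,210 − 8,290 = 2,920 kg; Δv = 287×9.81×ln(3.839) = 2815.5×1.3452 ≈ 3787 m/s.
Total Δv = 4299 + 3787 = 8086 m/s.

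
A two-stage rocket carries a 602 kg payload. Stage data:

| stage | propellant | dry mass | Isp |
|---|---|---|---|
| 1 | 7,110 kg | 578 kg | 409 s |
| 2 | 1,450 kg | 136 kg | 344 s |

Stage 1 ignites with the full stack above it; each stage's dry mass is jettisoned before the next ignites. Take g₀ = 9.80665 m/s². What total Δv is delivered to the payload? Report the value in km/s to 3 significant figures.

Ignition mass of stage 1 = 7,110+578 + 1,450+136 + 602 = 9,876 kg.
Stage 1: m₀ = 9,876 kg, m_f = 9,876 − 7,110 = 2,766 kg; Δv = 409×9.80665×ln(3.57) = 4010.9×1.2727 ≈ 5105 m/s.
Stage 2: m₀ = 2,188 kg, m_f = 2,188 − 1,450 = 738 kg; Δv = 344×9.80665×ln(2.965) = 3373.5×1.0868 ≈ 3666 m/s.
Total Δv = 5105 + 3666 = 8771 m/s.

Δv ≈ 8.77 km/s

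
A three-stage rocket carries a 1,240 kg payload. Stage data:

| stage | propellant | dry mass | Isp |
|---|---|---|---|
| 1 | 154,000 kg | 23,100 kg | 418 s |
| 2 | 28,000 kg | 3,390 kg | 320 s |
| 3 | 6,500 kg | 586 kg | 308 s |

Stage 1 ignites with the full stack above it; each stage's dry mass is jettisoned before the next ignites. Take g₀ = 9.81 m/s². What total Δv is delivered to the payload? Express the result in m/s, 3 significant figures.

Δv ≈ 13500 m/s

Ignition mass of stage 1 = 154,000+23,100 + 28,000+3,390 + 6,500+586 + 1,240 = 216,816 kg.
Stage 1: m₀ = 216,816 kg, m_f = 216,816 − 154,000 = 62,816 kg; Δv = 418×9.81×ln(3.452) = 4100.6×1.2388 ≈ 5080 m/s.
Stage 2: m₀ = 39,716 kg, m_f = 39,716 − 28,000 = 11,716 kg; Δv = 320×9.81×ln(3.39) = 3139.2×1.2208 ≈ 3832 m/s.
Stage 3: m₀ = 8,326 kg, m_f = 8,326 − 6,500 = 1,826 kg; Δv = 308×9.81×ln(4.56) = 3021.5×1.5173 ≈ 4584 m/s.
Total Δv = 5080 + 3832 + 4584 = 13496 m/s.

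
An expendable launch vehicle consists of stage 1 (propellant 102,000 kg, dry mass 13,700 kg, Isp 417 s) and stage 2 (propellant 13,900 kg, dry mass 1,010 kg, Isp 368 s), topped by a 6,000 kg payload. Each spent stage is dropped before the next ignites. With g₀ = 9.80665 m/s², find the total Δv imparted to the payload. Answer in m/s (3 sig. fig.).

Δv ≈ 9560 m/s

Ignition mass of stage 1 = 102,000+13,700 + 13,900+1,010 + 6,000 = 136,610 kg.
Stage 1: m₀ = 136,610 kg, m_f = 136,610 − 102,000 = 34,610 kg; Δv = 417×9.80665×ln(3.947) = 4089.4×1.3730 ≈ 5615 m/s.
Stage 2: m₀ = 20,910 kg, m_f = 20,910 − 13,900 = 7,010 kg; Δv = 368×9.80665×ln(2.983) = 3608.8×1.0929 ≈ 3944 m/s.
Total Δv = 5615 + 3944 = 9559 m/s.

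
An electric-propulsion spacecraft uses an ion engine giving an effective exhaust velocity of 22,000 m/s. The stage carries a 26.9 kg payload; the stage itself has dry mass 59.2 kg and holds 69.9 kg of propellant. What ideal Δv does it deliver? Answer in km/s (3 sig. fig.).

Δv ≈ 13.1 km/s

m₀ = payload + dry + propellant = 26.9 + 59.2 + 69.9 = 156 kg.
m_f = payload + dry = 26.9 + 59.2 = 86.1 kg.
From the ideal rocket equation, Δv = v_e · ln(m₀/m_f) = 22000.0 × ln(1.812) = 22000.0 × 0.5943 ≈ 13075.6 m/s.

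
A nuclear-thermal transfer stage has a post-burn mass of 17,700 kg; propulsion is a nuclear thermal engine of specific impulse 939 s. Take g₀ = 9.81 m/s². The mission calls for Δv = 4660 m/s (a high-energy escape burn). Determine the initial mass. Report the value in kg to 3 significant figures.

initial mass ≈ 29400 kg

v_e = Isp · g₀ = 939 × 9.81 = 9211.6 m/s.
Using Δv = v_e ln(m₀/m_f): m₀/m_f = exp(Δv / v_e) = exp(4660 / 9211.6) = exp(0.5059) = 1.6585.
m₀ = m_f × 1.6585 = 17,700 × 1.6585 = 29,355.5 kg.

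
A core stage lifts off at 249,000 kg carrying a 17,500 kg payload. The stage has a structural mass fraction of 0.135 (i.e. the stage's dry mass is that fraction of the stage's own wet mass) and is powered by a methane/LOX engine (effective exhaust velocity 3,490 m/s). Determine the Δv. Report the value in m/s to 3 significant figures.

Δv ≈ 5690 m/s

Stage wet mass = m₀ − payload = 249,000 − 17,500 = 231,500 kg.
Stage dry mass = ε × stage wet mass = 0.135 × 231,500 = 31,252.5 kg.
Burnout mass m_f = stage dry + payload = 31,252.5 + 17,500 = 48,752.5 kg.
By the Tsiolkovsky rocket equation, Δv = v_e · ln(249,000/48,752.5) = 3490.0 × ln(5.107) = 3490.0 × 1.6307 ≈ 5691 m/s.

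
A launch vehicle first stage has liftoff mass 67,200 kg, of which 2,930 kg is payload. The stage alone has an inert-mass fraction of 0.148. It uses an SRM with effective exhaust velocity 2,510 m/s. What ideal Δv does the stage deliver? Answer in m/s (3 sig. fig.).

Δv ≈ 4230 m/s

Stage wet mass = m₀ − payload = 67,200 − 2,930 = 64,270 kg.
Stage dry mass = ε × stage wet mass = 0.148 × 64,270 = 9,511.96 kg.
Burnout mass m_f = stage dry + payload = 9,511.96 + 2,930 = 12,441.96 kg.
Δv = v_e · ln(67,200/12,441.96) = 2510.0 × ln(5.401) = 2510.0 × 1.6866 ≈ 4233 m/s.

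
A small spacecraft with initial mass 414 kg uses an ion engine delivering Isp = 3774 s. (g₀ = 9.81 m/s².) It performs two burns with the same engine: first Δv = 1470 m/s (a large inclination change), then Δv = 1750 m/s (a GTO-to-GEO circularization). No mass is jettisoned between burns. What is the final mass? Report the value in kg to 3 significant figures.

final mass ≈ 380 kg

v_e = Isp · g₀ = 3774 × 9.81 = 37022.9 m/s.
After the first burn: m = 414 × exp(−1470/37022.9) = 414 × 0.96107 = 397.883 kg.
After the second burn: m = 397.883 × exp(−1750/37022.9) = 397.883 × 0.95383 = 379.513 kg.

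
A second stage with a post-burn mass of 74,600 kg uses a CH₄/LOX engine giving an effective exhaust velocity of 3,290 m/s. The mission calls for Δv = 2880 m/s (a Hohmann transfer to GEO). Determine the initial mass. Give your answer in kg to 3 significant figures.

initial mass ≈ 179000 kg

m₀/m_f = exp(Δv / v_e) = exp(2880 / 3290.0) = exp(0.8754) = 2.3998.
m₀ = m_f × 2.3998 = 74,600 × 2.3998 = 179,025 kg.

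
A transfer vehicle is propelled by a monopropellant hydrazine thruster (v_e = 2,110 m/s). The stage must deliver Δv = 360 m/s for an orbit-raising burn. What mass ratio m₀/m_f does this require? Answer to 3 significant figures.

mass ratio ≈ 1.19

m₀/m_f = exp(Δv / v_e) = exp(360 / 2110.0) = exp(0.1706) = 1.1860.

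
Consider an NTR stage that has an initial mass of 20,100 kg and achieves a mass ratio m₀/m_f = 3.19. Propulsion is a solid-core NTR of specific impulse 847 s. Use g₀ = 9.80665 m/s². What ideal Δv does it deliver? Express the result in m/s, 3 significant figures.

Δv ≈ 9640 m/s

v_e = Isp · g₀ = 847 × 9.80665 = 8306.2 m/s.
Δv = v_e · ln(3.19) = 8306.2 × 1.1600 ≈ 9635.4 m/s.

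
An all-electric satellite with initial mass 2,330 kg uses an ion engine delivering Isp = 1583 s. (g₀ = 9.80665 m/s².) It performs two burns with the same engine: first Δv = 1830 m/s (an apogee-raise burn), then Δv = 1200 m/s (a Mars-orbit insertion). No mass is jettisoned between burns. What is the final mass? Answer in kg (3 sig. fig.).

v_e = Isp · g₀ = 1583 × 9.80665 = 15523.9 m/s.
After the first burn: m = 2330 × exp(−1830/15523.9) = 2330 × 0.88880 = 2,070.9 kg.
After the second burn: m = 2,070.9 × exp(−1200/15523.9) = 2,070.9 × 0.92561 = 1,916.85 kg.

final mass ≈ 1920 kg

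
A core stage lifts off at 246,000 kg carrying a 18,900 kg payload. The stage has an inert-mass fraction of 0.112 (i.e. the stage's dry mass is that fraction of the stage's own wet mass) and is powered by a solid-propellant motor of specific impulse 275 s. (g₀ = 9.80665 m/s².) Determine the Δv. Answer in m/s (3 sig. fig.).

Δv ≈ 4620 m/s

Stage wet mass = m₀ − payload = 246,000 − 18,900 = 227,100 kg.
Stage dry mass = ε × stage wet mass = 0.112 × 227,100 = 25,435.2 kg.
Burnout mass m_f = stage dry + payload = 25,435.2 + 18,900 = 44,335.2 kg.
v_e = Isp · g₀ = 275 × 9.80665 = 2696.8 m/s.
Rocket equation: Δv = v_e · ln(246,000/44,335.2) = 2696.8 × ln(5.549) = 2696.8 × 1.7136 ≈ 4621 m/s.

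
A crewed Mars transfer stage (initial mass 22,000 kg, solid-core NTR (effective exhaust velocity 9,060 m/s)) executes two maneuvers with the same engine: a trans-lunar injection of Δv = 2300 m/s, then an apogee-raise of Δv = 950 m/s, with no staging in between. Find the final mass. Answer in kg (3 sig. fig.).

final mass ≈ 15400 kg

After the first burn: m = 22000 × exp(−2300/9060.0) = 22000 × 0.77580 = 17,067.6 kg.
After the second burn: m = 17,067.6 × exp(−950/9060.0) = 17,067.6 × 0.90045 = 15,368.5 kg.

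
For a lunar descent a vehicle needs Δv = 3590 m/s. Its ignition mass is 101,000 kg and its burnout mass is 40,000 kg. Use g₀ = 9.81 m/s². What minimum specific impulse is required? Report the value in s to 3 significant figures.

Isp ≈ 395 s

ln(m₀/m_f) = ln(101000/40000) = ln(2.525) = 0.9262.
v_e = Δv / ln(m₀/m_f) = 3590 / 0.9262 = 3875.9 m/s.
Isp = v_e / g₀ = 3875.9 / 9.81 = 395.1 s.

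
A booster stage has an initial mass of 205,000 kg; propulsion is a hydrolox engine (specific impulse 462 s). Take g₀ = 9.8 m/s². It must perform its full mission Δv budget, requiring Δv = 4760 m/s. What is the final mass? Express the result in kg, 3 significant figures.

final mass ≈ 71600 kg

v_e = Isp · g₀ = 462 × 9.8 = 4527.6 m/s.
m₀/m_f = exp(Δv / v_e) = exp(4760 / 4527.6) = exp(1.0513) = 2.8615.
m_f = m₀ / 2.8615 = 205,000 / 2.8615 = 71,640.7 kg.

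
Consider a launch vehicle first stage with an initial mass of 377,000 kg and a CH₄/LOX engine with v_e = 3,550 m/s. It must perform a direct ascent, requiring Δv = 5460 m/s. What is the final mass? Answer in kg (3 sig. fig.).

Using Δv = v_e ln(m₀/m_f): m₀/m_f = exp(Δv / v_e) = exp(5460 / 3550.0) = exp(1.5380) = 4.6554.
m_f = m₀ / 4.6554 = 377,000 / 4.6554 = 80,981.2 kg.

final mass ≈ 81000 kg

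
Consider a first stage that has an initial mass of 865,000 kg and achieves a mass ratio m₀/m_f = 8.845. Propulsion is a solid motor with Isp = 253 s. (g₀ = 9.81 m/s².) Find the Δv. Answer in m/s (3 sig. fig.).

v_e = Isp · g₀ = 253 × 9.81 = 2481.9 m/s.
Δv = v_e · ln(8.845) = 2481.9 × 2.1799 ≈ 5410.2 m/s.

Δv ≈ 5410 m/s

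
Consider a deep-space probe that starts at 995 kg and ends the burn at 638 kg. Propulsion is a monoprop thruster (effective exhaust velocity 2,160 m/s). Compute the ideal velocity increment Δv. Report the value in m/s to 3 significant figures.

Δv ≈ 960 m/s

Using Δv = v_e ln(m₀/m_f): Δv = v_e · ln(m₀/m_f) = 2160.0 × ln(1.56) = 2160.0 × 0.4444 ≈ 959.9 m/s.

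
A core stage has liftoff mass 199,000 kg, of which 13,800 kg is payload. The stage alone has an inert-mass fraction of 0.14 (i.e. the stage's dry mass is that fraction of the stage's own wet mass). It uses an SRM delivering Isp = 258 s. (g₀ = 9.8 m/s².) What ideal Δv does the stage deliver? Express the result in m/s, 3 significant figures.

Stage wet mass = m₀ − payload = 199,000 − 13,800 = 185,200 kg.
Stage dry mass = ε × stage wet mass = 0.14 × 185,200 = 25,928 kg.
Burnout mass m_f = stage dry + payload = 25,928 + 13,800 = 39,728 kg.
v_e = Isp · g₀ = 258 × 9.8 = 2528.4 m/s.
Using Δv = v_e ln(m₀/m_f): Δv = v_e · ln(199,000/39,728) = 2528.4 × ln(5.009) = 2528.4 × 1.6112 ≈ 4074 m/s.

Δv ≈ 4070 m/s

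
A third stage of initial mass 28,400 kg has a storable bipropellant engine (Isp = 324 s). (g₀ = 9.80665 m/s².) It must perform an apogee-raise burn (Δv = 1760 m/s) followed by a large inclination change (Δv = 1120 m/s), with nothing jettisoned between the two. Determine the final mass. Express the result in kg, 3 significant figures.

v_e = Isp · g₀ = 324 × 9.80665 = 3177.4 m/s.
After the first burn: m = 28400 × exp(−1760/3177.4) = 28400 × 0.57469 = 16,321.2 kg.
After the second burn: m = 16,321.2 × exp(−1120/3177.4) = 16,321.2 × 0.70293 = 11,472.7 kg.

final mass ≈ 11500 kg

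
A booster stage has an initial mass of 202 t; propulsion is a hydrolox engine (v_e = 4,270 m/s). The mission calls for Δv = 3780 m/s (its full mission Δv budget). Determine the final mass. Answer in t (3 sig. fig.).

m₀/m_f = exp(Δv / v_e) = exp(3780 / 4270.0) = exp(0.8852) = 2.4236.
m_f = m₀ / 2.4236 = 202 / 2.4236 = 83.3471 t.

final mass ≈ 83.3 t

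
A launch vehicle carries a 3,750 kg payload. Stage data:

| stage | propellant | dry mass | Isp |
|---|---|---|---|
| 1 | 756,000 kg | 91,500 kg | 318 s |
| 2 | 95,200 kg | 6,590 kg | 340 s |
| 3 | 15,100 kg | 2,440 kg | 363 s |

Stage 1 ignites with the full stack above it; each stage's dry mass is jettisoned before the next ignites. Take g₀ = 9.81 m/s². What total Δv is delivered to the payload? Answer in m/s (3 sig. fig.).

Ignition mass of stage 1 = 756,000+91,500 + 95,200+6,590 + 15,100+2,440 + 3,750 = 970,580 kg.
Stage 1: m₀ = 970,580 kg, m_f = 970,580 − 756,000 = 214,580 kg; Δv = 318×9.81×ln(4.523) = 3119.6×1.5092 ≈ 4708 m/s.
Stage 2: m₀ = 123,080 kg, m_f = 123,080 − 95,200 = 27,880 kg; Δv = 340×9.81×ln(4.415) = 3335.4×1.4849 ≈ 4953 m/s.
Stage 3: m₀ = 21,290 kg, m_f = 21,290 − 15,100 = 6,190 kg; Δv = 363×9.81×ln(3.439) = 3561.0×1.2353 ≈ 4399 m/s.
Total Δv = 4708 + 4953 + 4399 = 14060 m/s.

Δv ≈ 14100 m/s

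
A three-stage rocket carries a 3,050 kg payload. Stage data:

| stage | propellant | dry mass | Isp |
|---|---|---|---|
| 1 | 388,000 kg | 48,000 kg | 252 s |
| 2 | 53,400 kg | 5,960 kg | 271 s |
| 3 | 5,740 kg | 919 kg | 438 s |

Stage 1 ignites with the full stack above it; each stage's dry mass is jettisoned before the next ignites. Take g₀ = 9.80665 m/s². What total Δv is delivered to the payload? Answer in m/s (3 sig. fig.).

Ignition mass of stage 1 = 388,000+48,000 + 53,400+5,960 + 5,740+919 + 3,050 = 505,069 kg.
Stage 1: m₀ = 505,069 kg, m_f = 505,069 − 388,000 = 117,069 kg; Δv = 252×9.80665×ln(4.314) = 2471.3×1.4619 ≈ 3613 m/s.
Stage 2: m₀ = 69,069 kg, m_f = 69,069 − 53,400 = 15,669 kg; Δv = 271×9.80665×ln(4.408) = 2657.6×1.4834 ≈ 3942 m/s.
Stage 3: m₀ = 9,709 kg, m_f = 9,709 − 5,740 = 3,969 kg; Δv = 438×9.80665×ln(2.446) = 4295.3×0.8945 ≈ 3842 m/s.
Total Δv = 3613 + 3942 + 3842 = 11397 m/s.

Δv ≈ 11400 m/s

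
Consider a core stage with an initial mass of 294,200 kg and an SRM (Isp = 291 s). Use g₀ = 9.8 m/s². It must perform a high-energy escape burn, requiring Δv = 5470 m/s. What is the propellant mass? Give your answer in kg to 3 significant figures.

propellant mass ≈ 251000 kg

v_e = Isp · g₀ = 291 × 9.8 = 2851.8 m/s.
Rocket equation: m₀/m_f = exp(Δv / v_e) = exp(5470 / 2851.8) = exp(1.9181) = 6.8079.
m_f = 294,200 / 6.8079 = 43,214.5 kg, so propellant = m₀ − m_f = 294,200 − 43,214.5 = 250,985.5 kg.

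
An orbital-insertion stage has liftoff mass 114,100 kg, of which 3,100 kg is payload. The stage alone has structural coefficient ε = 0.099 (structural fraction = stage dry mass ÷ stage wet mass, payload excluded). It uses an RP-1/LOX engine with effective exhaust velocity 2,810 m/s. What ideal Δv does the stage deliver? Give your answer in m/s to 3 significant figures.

Stage wet mass = m₀ − payload = 114,100 − 3,100 = 111,000 kg.
Stage dry mass = ε × stage wet mass = 0.099 × 111,000 = 10,989 kg.
Burnout mass m_f = stage dry + payload = 10,989 + 3,100 = 14,089 kg.
Rocket equation: Δv = v_e · ln(114,100/14,089) = 2810.0 × ln(8.099) = 2810.0 × 2.0917 ≈ 5878 m/s.

Δv ≈ 5880 m/s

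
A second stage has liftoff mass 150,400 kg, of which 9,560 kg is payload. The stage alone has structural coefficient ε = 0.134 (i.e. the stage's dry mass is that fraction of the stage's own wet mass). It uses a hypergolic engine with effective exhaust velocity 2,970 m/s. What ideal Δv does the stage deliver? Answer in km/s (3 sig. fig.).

Δv ≈ 4.95 km/s

Stage wet mass = m₀ − payload = 150,400 − 9,560 = 140,840 kg.
Stage dry mass = ε × stage wet mass = 0.134 × 140,840 = 18,872.6 kg.
Burnout mass m_f = stage dry + payload = 18,872.6 + 9,560 = 28,432.6 kg.
Δv = v_e · ln(150,400/28,432.6) = 2970.0 × ln(5.29) = 2970.0 × 1.6658 ≈ 4947 m/s.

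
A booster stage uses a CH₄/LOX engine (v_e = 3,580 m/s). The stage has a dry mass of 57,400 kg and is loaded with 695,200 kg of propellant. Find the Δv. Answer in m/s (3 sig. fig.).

m₀ = m_dry + m_prop = 57,400 + 695,200 = 752,600 kg.
Δv = v_e · ln(m₀/m_f) = 3580.0 × ln(13.11) = 3580.0 × 2.5735 ≈ 9213.1 m/s.

Δv ≈ 9210 m/s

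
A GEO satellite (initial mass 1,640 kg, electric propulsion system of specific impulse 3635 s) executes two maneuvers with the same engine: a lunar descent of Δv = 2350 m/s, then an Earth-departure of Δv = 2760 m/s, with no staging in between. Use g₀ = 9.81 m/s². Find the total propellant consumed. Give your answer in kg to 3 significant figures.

total propellant consumed ≈ 219 kg

v_e = Isp · g₀ = 3635 × 9.81 = 35659.3 m/s.
After the first burn: m = 1640 × exp(−2350/35659.3) = 1640 × 0.93622 = 1,535.4 kg.
After the second burn: m = 1,535.4 × exp(−2760/35659.3) = 1,535.4 × 0.92552 = 1,421.04 kg.
Total propellant = m₀ − m_final = 1640 − 1,421.04 = 218.96 kg.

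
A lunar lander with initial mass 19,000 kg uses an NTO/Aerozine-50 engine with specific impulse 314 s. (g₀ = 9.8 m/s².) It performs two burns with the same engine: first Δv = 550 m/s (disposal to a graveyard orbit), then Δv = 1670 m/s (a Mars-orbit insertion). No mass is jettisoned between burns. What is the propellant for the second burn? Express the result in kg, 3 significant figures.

v_e = Isp · g₀ = 314 × 9.8 = 3077.2 m/s.
After the first burn: m = 19000 × exp(−550/3077.2) = 19000 × 0.83633 = 15,890.3 kg.
After the second burn: m = 15,890.3 × exp(−1670/3077.2) = 15,890.3 × 0.58118 = 9,235.12 kg.
Second-burn propellant = 15,890.3 − 9,235.12 = 6,655.18 kg.

propellant for the second burn ≈ 6660 kg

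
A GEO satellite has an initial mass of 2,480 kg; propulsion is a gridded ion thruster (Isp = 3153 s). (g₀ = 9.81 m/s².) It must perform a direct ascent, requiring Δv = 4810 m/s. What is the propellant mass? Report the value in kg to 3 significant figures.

propellant mass ≈ 357 kg

v_e = Isp · g₀ = 3153 × 9.81 = 30930.9 m/s.
By the Tsiolkovsky rocket equation, m₀/m_f = exp(Δv / v_e) = exp(4810 / 30930.9) = exp(0.1555) = 1.1683.
m_f = 2,480 / 1.1683 = 2,122.74 kg, so propellant = m₀ − m_f = 2,480 − 2,122.74 = 357.26 kg.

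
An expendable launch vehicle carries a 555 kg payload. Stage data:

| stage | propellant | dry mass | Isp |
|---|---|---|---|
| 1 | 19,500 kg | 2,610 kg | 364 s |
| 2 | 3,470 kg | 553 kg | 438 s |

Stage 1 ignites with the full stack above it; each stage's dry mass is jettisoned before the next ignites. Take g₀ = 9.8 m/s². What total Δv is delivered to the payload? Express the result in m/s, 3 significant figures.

Δv ≈ 10800 m/s

Ignition mass of stage 1 = 19,500+2,610 + 3,470+553 + 555 = 26,688 kg.
Stage 1: m₀ = 26,688 kg, m_f = 26,688 − 19,500 = 7,188 kg; Δv = 364×9.8×ln(3.713) = 3567.2×1.3118 ≈ 4679 m/s.
Stage 2: m₀ = 4,578 kg, m_f = 4,578 − 3,470 = 1,108 kg; Δv = 438×9.8×ln(4.132) = 4292.4×1.4187 ≈ 6090 m/s.
Total Δv = 4679 + 6090 = 10769 m/s.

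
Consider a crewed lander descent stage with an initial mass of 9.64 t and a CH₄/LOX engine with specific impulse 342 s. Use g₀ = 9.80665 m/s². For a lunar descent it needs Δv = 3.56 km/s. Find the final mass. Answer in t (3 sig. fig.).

v_e = Isp · g₀ = 342 × 9.80665 = 3353.9 m/s.
m₀/m_f = exp(Δv / v_e) = exp(3560 / 3353.9) = exp(1.0615) = 2.8906.
m_f = m₀ / 2.8906 = 9.64 / 2.8906 = 3.33495 t.

final mass ≈ 3.33 t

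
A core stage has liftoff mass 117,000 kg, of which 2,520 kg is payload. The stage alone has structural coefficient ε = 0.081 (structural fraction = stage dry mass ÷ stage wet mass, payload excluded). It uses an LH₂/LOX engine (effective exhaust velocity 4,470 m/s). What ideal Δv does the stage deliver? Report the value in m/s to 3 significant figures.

Δv ≈ 10300 m/s

Stage wet mass = m₀ − payload = 117,000 − 2,520 = 114,480 kg.
Stage dry mass = ε × stage wet mass = 0.081 × 114,480 = 9,272.88 kg.
Burnout mass m_f = stage dry + payload = 9,272.88 + 2,520 = 11,792.88 kg.
Using Δv = v_e ln(m₀/m_f): Δv = v_e · ln(117,000/11,792.88) = 4470.0 × ln(9.921) = 4470.0 × 2.2947 ≈ 10257 m/s.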